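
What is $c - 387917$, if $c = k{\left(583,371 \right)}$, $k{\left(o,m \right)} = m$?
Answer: $-387546$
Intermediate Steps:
$c = 371$
$c - 387917 = 371 - 387917 = -387546$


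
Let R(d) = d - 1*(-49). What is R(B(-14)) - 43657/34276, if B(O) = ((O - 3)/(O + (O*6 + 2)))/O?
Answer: 549505639/11516736 ≈ 47.714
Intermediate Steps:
B(O) = (-3 + O)/(O*(2 + 7*O)) (B(O) = ((-3 + O)/(O + (6*O + 2)))/O = ((-3 + O)/(O + (2 + 6*O)))/O = ((-3 + O)/(2 + 7*O))/O = (-3 + O)/(O*(2 + 7*O)))
R(d) = 49 + d (R(d) = d + 49 = 49 + d)
R(B(-14)) - 43657/34276 = (49 + (-3 - 14)/((-14)*(2 + 7*(-14)))) - 43657/34276 = (49 - 1/14*(-17)/(2 - 98)) - 43657*1/34276 = (49 - 1/14*(-17)/(-96)) - 43657/34276 = (49 - 1/14*(-1/96)*(-17)) - 43657/34276 = (49 - 17/1344) - 43657/34276 = 65839/1344 - 43657/34276 = 549505639/11516736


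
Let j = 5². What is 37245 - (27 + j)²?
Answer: 34541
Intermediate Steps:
j = 25
37245 - (27 + j)² = 37245 - (27 + 25)² = 37245 - 1*52² = 37245 - 1*2704 = 37245 - 2704 = 34541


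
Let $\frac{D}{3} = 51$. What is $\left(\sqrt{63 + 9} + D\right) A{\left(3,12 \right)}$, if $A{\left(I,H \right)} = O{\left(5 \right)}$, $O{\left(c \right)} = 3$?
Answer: $459 + 18 \sqrt{2} \approx 484.46$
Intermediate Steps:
$D = 153$ ($D = 3 \cdot 51 = 153$)
$A{\left(I,H \right)} = 3$
$\left(\sqrt{63 + 9} + D\right) A{\left(3,12 \right)} = \left(\sqrt{63 + 9} + 153\right) 3 = \left(\sqrt{72} + 153\right) 3 = \left(6 \sqrt{2} + 153\right) 3 = \left(153 + 6 \sqrt{2}\right) 3 = 459 + 18 \sqrt{2}$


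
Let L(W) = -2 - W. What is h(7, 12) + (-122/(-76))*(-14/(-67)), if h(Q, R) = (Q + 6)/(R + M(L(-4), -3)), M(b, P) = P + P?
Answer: 19111/7638 ≈ 2.5021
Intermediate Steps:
M(b, P) = 2*P
h(Q, R) = (6 + Q)/(-6 + R) (h(Q, R) = (Q + 6)/(R + 2*(-3)) = (6 + Q)/(R - 6) = (6 + Q)/(-6 + R))
h(7, 12) + (-122/(-76))*(-14/(-67)) = (6 + 7)/(-6 + 12) + (-122/(-76))*(-14/(-67)) = 13/6 + (-122*(-1/76))*(-14*(-1/67)) = (⅙)*13 + (61/38)*(14/67) = 13/6 + 427/1273 = 19111/7638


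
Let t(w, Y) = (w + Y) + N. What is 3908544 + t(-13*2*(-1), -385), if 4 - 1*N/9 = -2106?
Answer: 3927175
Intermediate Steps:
N = 18990 (N = 36 - 9*(-2106) = 36 + 18954 = 18990)
t(w, Y) = 18990 + Y + w (t(w, Y) = (w + Y) + 18990 = (Y + w) + 18990 = 18990 + Y + w)
3908544 + t(-13*2*(-1), -385) = 3908544 + (18990 - 385 - 13*2*(-1)) = 3908544 + (18990 - 385 - 26*(-1)) = 3908544 + (18990 - 385 + 26) = 3908544 + 18631 = 3927175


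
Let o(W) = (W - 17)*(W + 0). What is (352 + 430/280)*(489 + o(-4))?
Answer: 5672127/28 ≈ 2.0258e+5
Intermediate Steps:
o(W) = W*(-17 + W) (o(W) = (-17 + W)*W = W*(-17 + W))
(352 + 430/280)*(489 + o(-4)) = (352 + 430/280)*(489 - 4*(-17 - 4)) = (352 + 430*(1/280))*(489 - 4*(-21)) = (352 + 43/28)*(489 + 84) = (9899/28)*573 = 5672127/28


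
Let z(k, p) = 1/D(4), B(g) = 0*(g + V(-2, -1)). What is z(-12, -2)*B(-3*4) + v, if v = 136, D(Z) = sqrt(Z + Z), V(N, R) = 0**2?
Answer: 136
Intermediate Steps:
V(N, R) = 0
D(Z) = sqrt(2)*sqrt(Z) (D(Z) = sqrt(2*Z) = sqrt(2)*sqrt(Z))
B(g) = 0 (B(g) = 0*(g + 0) = 0*g = 0)
z(k, p) = sqrt(2)/4 (z(k, p) = 1/(sqrt(2)*sqrt(4)) = 1/(sqrt(2)*2) = 1/(2*sqrt(2)) = sqrt(2)/4)
z(-12, -2)*B(-3*4) + v = (sqrt(2)/4)*0 + 136 = 0 + 136 = 136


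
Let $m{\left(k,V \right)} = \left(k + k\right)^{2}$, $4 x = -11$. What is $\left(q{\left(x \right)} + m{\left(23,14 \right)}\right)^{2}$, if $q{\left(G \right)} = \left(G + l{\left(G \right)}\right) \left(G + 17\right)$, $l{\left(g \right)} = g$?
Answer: $\frac{265722601}{64} \approx 4.1519 \cdot 10^{6}$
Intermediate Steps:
$x = - \frac{11}{4}$ ($x = \frac{1}{4} \left(-11\right) = - \frac{11}{4} \approx -2.75$)
$m{\left(k,V \right)} = 4 k^{2}$ ($m{\left(k,V \right)} = \left(2 k\right)^{2} = 4 k^{2}$)
$q{\left(G \right)} = 2 G \left(17 + G\right)$ ($q{\left(G \right)} = \left(G + G\right) \left(G + 17\right) = 2 G \left(17 + G\right)$)
$\left(q{\left(x \right)} + m{\left(23,14 \right)}\right)^{2} = \left(2 \left(- \frac{11}{4}\right) \left(17 - \frac{11}{4}\right) + 4 \cdot 23^{2}\right)^{2} = \left(2 \left(- \frac{11}{4}\right) \frac{57}{4} + 4 \cdot 529\right)^{2} = \left(- \frac{627}{8} + 2116\right)^{2} = \left(\frac{16301}{8}\right)^{2} = \frac{265722601}{64}$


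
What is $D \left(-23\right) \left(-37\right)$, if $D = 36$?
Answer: $30636$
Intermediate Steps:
$D \left(-23\right) \left(-37\right) = 36 \left(-23\right) \left(-37\right) = \left(-828\right) \left(-37\right) = 30636$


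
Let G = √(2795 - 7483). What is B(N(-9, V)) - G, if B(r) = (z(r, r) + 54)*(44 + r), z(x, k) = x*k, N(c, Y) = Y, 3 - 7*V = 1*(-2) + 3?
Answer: 821500/343 - 4*I*√293 ≈ 2395.0 - 68.469*I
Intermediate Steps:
V = 2/7 (V = 3/7 - (1*(-2) + 3)/7 = 3/7 - (-2 + 3)/7 = 3/7 - ⅐*1 = 3/7 - ⅐ = 2/7 ≈ 0.28571)
z(x, k) = k*x
B(r) = (44 + r)*(54 + r²) (B(r) = (r*r + 54)*(44 + r) = (r² + 54)*(44 + r) = (54 + r²)*(44 + r) = (44 + r)*(54 + r²))
G = 4*I*√293 (G = √(-4688) = 4*I*√293 ≈ 68.469*I)
B(N(-9, V)) - G = (2376 + (2/7)³ + 44*(2/7)² + 54*(2/7)) - 4*I*√293 = (2376 + 8/343 + 44*(4/49) + 108/7) - 4*I*√293 = (2376 + 8/343 + 176/49 + 108/7) - 4*I*√293 = 821500/343 - 4*I*√293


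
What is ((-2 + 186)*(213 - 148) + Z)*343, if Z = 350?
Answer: 4222330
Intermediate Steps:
((-2 + 186)*(213 - 148) + Z)*343 = ((-2 + 186)*(213 - 148) + 350)*343 = (184*65 + 350)*343 = (11960 + 350)*343 = 12310*343 = 4222330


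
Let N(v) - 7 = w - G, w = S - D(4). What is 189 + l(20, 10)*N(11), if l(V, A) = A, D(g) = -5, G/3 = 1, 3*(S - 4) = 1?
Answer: 967/3 ≈ 322.33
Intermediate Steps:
S = 13/3 (S = 4 + (⅓)*1 = 4 + ⅓ = 13/3 ≈ 4.3333)
G = 3 (G = 3*1 = 3)
w = 28/3 (w = 13/3 - 1*(-5) = 13/3 + 5 = 28/3 ≈ 9.3333)
N(v) = 40/3 (N(v) = 7 + (28/3 - 1*3) = 7 + (28/3 - 3) = 7 + 19/3 = 40/3)
189 + l(20, 10)*N(11) = 189 + 10*(40/3) = 189 + 400/3 = 967/3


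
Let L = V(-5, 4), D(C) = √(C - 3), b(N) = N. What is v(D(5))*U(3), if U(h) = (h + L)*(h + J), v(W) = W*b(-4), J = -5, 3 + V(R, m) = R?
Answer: -40*√2 ≈ -56.569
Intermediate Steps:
V(R, m) = -3 + R
D(C) = √(-3 + C)
L = -8 (L = -3 - 5 = -8)
v(W) = -4*W (v(W) = W*(-4) = -4*W)
U(h) = (-8 + h)*(-5 + h) (U(h) = (h - 8)*(h - 5) = (-8 + h)*(-5 + h))
v(D(5))*U(3) = (-4*√(-3 + 5))*(40 + 3² - 13*3) = (-4*√2)*(40 + 9 - 39) = -4*√2*10 = -40*√2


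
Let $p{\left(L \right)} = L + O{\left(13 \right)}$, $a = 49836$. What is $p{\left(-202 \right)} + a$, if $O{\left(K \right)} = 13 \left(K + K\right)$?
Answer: $49972$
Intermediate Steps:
$O{\left(K \right)} = 26 K$ ($O{\left(K \right)} = 13 \cdot 2 K = 26 K$)
$p{\left(L \right)} = 338 + L$ ($p{\left(L \right)} = L + 26 \cdot 13 = L + 338 = 338 + L$)
$p{\left(-202 \right)} + a = \left(338 - 202\right) + 49836 = 136 + 49836 = 49972$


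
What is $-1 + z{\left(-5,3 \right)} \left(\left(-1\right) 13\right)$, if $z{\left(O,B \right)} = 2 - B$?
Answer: $12$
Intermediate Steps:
$-1 + z{\left(-5,3 \right)} \left(\left(-1\right) 13\right) = -1 + \left(2 - 3\right) \left(\left(-1\right) 13\right) = -1 + \left(2 - 3\right) \left(-13\right) = -1 - -13 = -1 + 13 = 12$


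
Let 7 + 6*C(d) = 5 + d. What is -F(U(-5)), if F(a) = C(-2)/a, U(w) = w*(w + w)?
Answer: 1/75 ≈ 0.013333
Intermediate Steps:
C(d) = -1/3 + d/6 (C(d) = -7/6 + (5 + d)/6 = -7/6 + (5/6 + d/6) = -1/3 + d/6)
U(w) = 2*w**2 (U(w) = w*(2*w) = 2*w**2)
F(a) = -2/(3*a) (F(a) = (-1/3 + (1/6)*(-2))/a = (-1/3 - 1/3)/a = -2/(3*a))
-F(U(-5)) = -(-2)/(3*(2*(-5)**2)) = -(-2)/(3*(2*25)) = -(-2)/(3*50) = -1*(-1/75) = 1/75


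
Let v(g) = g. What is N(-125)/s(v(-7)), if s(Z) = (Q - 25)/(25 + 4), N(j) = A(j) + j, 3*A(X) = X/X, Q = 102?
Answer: -986/21 ≈ -46.952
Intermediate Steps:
A(X) = ⅓ (A(X) = (X/X)/3 = (⅓)*1 = ⅓)
N(j) = ⅓ + j
s(Z) = 77/29 (s(Z) = (102 - 25)/(25 + 4) = 77/29)
N(-125)/s(v(-7)) = (⅓ - 125)/(77/29) = -374/3*29/77 = -986/21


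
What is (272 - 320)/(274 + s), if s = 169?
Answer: -48/443 ≈ -0.10835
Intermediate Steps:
(272 - 320)/(274 + s) = (272 - 320)/(274 + 169) = -48/443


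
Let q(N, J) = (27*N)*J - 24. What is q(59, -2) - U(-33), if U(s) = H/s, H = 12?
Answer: -35306/11 ≈ -3209.6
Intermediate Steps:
U(s) = 12/s
q(N, J) = -24 + 27*J*N (q(N, J) = 27*J*N - 24 = -24 + 27*J*N)
q(59, -2) - U(-33) = (-24 + 27*(-2)*59) - 12/(-33) = (-24 - 3186) - 12*(-1)/33 = -3210 - 1*(-4/11) = -3210 + 4/11 = -35306/11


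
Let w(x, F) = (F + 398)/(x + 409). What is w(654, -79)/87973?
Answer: 319/93515299 ≈ 3.4112e-6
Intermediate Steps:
w(x, F) = (398 + F)/(409 + x)
w(654, -79)/87973 = ((398 - 79)/(409 + 654))/87973 = (319/1063)*(1/87973) = 319/93515299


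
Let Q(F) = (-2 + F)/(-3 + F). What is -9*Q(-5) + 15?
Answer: 57/8 ≈ 7.1250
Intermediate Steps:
Q(F) = (-2 + F)/(-3 + F)
-9*Q(-5) + 15 = -9*(-2 - 5)/(-3 - 5) + 15 = -9*(-7)/(-8) + 15 = -(-9)*(-7)/8 + 15 = -9*7/8 + 15 = -63/8 + 15 = 57/8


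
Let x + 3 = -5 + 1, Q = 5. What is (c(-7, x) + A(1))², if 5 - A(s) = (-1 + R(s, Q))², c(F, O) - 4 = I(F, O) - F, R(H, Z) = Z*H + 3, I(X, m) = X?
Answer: 1600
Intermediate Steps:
x = -7 (x = -3 + (-5 + 1) = -3 - 4 = -7)
R(H, Z) = 3 + H*Z (R(H, Z) = H*Z + 3 = 3 + H*Z)
c(F, O) = 4 (c(F, O) = 4 + (F - F) = 4 + 0 = 4)
A(s) = 5 - (2 + 5*s)² (A(s) = 5 - (-1 + (3 + s*5))² = 5 - (-1 + (3 + 5*s))² = 5 - (2 + 5*s)²)
(c(-7, x) + A(1))² = (4 + (5 - (2 + 5*1)²))² = (4 + (5 - (2 + 5)²))² = (4 + (5 - 1*7²))² = (4 + (5 - 1*49))² = (4 + (5 - 49))² = (4 - 44)² = (-40)² = 1600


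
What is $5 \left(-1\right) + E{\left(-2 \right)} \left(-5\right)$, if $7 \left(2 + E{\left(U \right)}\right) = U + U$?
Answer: $\frac{55}{7} \approx 7.8571$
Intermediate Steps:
$E{\left(U \right)} = -2 + \frac{2 U}{7}$ ($E{\left(U \right)} = -2 + \frac{U + U}{7} = -2 + \frac{2 U}{7}$)
$5 \left(-1\right) + E{\left(-2 \right)} \left(-5\right) = 5 \left(-1\right) + \left(-2 + \frac{2}{7} \left(-2\right)\right) \left(-5\right) = -5 + \left(-2 - \frac{4}{7}\right) \left(-5\right) = -5 - - \frac{90}{7} = -5 + \frac{90}{7} = \frac{55}{7}$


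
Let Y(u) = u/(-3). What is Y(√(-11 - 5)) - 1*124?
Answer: -124 - 4*I/3 ≈ -124.0 - 1.3333*I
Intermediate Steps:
Y(u) = -u/3 (Y(u) = u*(-⅓) = -u/3)
Y(√(-11 - 5)) - 1*124 = -√(-11 - 5)/3 - 1*124 = -4*I/3 - 124 = -124 - 4*I/3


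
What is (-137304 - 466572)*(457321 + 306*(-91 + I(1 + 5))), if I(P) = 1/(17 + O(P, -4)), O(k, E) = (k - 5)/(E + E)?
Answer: -1296802976924/5 ≈ -2.5936e+11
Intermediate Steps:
O(k, E) = (-5 + k)/(2*E) (O(k, E) = (-5 + k)/((2*E)) = (-5 + k)*(1/(2*E)) = (-5 + k)/(2*E))
I(P) = 1/(141/8 - P/8) (I(P) = 1/(17 + (1/2)*(-5 + P)/(-4)) = 1/(17 + (1/2)*(-1/4)*(-5 + P)) = 1/(17 + (5/8 - P/8)) = 1/(141/8 - P/8))
(-137304 - 466572)*(457321 + 306*(-91 + I(1 + 5))) = (-137304 - 466572)*(457321 + 306*(-91 + 8/(141 - (1 + 5)))) = -603876*(457321 + 306*(-91 + 8/(141 - 1*6))) = -603876*(457321 + 306*(-91 + 8/(141 - 6))) = -603876*(457321 + 306*(-91 + 8/135)) = -603876*(457321 + 306*(-12277/135)) = -603876*(457321 - 417418/15) = -603876*6442397/15 = -1296802976924/5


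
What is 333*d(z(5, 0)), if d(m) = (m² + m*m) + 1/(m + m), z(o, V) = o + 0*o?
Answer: 166833/10 ≈ 16683.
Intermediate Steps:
z(o, V) = o (z(o, V) = o + 0 = o)
d(m) = 1/(2*m) + 2*m² (d(m) = (m² + m²) + 1/(2*m) = 2*m² + 1/(2*m) = 1/(2*m) + 2*m²)
333*d(z(5, 0)) = 333*((½)*(1 + 4*5³)/5) = 333*((½)*(⅕)*(1 + 4*125)) = 333*((½)*(⅕)*(1 + 500)) = 333*((½)*(⅕)*501) = 333*(501/10) = 166833/10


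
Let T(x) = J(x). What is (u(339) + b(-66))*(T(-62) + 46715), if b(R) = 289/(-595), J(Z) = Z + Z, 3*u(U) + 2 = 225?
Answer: 361266614/105 ≈ 3.4406e+6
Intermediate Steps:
u(U) = 223/3 (u(U) = -⅔ + (⅓)*225 = -⅔ + 75 = 223/3)
J(Z) = 2*Z
T(x) = 2*x
b(R) = -17/35 (b(R) = 289*(-1/595) = -17/35)
(u(339) + b(-66))*(T(-62) + 46715) = (223/3 - 17/35)*(2*(-62) + 46715) = 7754*(-124 + 46715)/105 = (7754/105)*46591 = 361266614/105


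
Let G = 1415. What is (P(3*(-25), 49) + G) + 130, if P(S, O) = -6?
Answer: 1539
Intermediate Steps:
(P(3*(-25), 49) + G) + 130 = (-6 + 1415) + 130 = 1409 + 130 = 1539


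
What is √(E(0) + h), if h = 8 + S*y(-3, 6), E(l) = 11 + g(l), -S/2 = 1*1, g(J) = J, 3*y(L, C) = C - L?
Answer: √13 ≈ 3.6056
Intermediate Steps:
y(L, C) = -L/3 + C/3 (y(L, C) = (C - L)/3 = -L/3 + C/3)
S = -2 ≈ -2.0000
E(l) = 11 + l
h = 2 (h = 8 - 2*(-⅓*(-3) + (⅓)*6) = 8 - 2*(1 + 2) = 8 - 2*3 = 8 - 6 = 2)
√(E(0) + h) = √((11 + 0) + 2) = √(11 + 2) = √13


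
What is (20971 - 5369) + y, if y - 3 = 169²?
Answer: 44166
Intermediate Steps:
y = 28564 (y = 3 + 169² = 3 + 28561 = 28564)
(20971 - 5369) + y = (20971 - 5369) + 28564 = 15602 + 28564 = 44166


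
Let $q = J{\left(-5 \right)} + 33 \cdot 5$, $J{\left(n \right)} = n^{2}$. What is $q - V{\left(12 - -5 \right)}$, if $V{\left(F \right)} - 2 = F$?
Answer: $171$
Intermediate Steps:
$V{\left(F \right)} = 2 + F$
$q = 190$ ($q = \left(-5\right)^{2} + 33 \cdot 5 = 25 + 165 = 190$)
$q - V{\left(12 - -5 \right)} = 190 - \left(2 + \left(12 - -5\right)\right) = 190 - \left(2 + \left(12 + 5\right)\right) = 190 - \left(2 + 17\right) = 190 - 19 = 171$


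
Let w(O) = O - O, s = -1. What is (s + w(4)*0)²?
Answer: 1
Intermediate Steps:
w(O) = 0
(s + w(4)*0)² = (-1 + 0*0)² = (-1 + 0)² = (-1)² = 1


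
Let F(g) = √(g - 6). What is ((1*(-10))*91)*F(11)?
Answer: -910*√5 ≈ -2034.8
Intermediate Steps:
F(g) = √(-6 + g)
((1*(-10))*91)*F(11) = ((1*(-10))*91)*√(-6 + 11) = (-10*91)*√5 = -910*√5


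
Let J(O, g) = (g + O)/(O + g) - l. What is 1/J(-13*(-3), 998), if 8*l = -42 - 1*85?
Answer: 8/135 ≈ 0.059259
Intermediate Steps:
l = -127/8 (l = (-42 - 1*85)/8 = (-42 - 85)/8 = (1/8)*(-127) = -127/8 ≈ -15.875)
J(O, g) = 135/8 (J(O, g) = (g + O)/(O + g) - 1*(-127/8) = (O + g)/(O + g) + 127/8 = 1 + 127/8 = 135/8)
1/J(-13*(-3), 998) = 1/(135/8) = 8/135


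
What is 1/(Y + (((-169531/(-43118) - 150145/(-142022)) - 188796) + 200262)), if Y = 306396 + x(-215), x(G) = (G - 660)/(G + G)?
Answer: 131659648814/41850524051693271 ≈ 3.1459e-6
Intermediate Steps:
x(G) = (-660 + G)/(2*G) (x(G) = (-660 + G)/((2*G)) = (-660 + G)*(1/(2*G)) = (-660 + G)/(2*G))
Y = 26350231/86 (Y = 306396 + (1/2)*(-660 - 215)/(-215) = 306396 + (1/2)*(-1/215)*(-875) = 306396 + 175/86 = 26350231/86 ≈ 3.0640e+5)
1/(Y + (((-169531/(-43118) - 150145/(-142022)) - 188796) + 200262)) = 1/(26350231/86 + (((-169531/(-43118) - 150145/(-142022)) - 188796) + 200262)) = 1/(26350231/86 + (((-169531*(-1/43118) - 150145*(-1/142022)) - 188796) + 200262)) = 1/(26350231/86 + (((169531/43118 + 150145/142022) - 188796) + 200262)) = 1/(26350231/86 + ((7637770948/1530926149 - 188796) + 200262)) = 1/(26350231/86 + (-289025095455656/1530926149 + 200262)) = 1/(26350231/86 + 17561236995382/1530926149) = 1/(41850524051693271/131659648814) = 131659648814/41850524051693271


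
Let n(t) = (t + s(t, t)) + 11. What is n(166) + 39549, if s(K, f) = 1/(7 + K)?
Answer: 6872599/173 ≈ 39726.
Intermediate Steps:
n(t) = 11 + t + 1/(7 + t) (n(t) = (t + 1/(7 + t)) + 11 = 11 + t + 1/(7 + t))
n(166) + 39549 = (1 + (7 + 166)*(11 + 166))/(7 + 166) + 39549 = (1 + 173*177)/173 + 39549 = (1 + 30621)/173 + 39549 = (1/173)*30622 + 39549 = 30622/173 + 39549 = 6872599/173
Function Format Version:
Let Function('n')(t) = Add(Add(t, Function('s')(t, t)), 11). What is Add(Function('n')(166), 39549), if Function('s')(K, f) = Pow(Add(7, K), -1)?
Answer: Rational(6872599, 173) ≈ 39726.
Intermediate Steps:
Function('n')(t) = Add(11, t, Pow(Add(7, t), -1)) (Function('n')(t) = Add(Add(t, Pow(Add(7, t), -1)), 11) = Add(11, t, Pow(Add(7, t), -1)))
Add(Function('n')(166), 39549) = Add(Mul(Pow(Add(7, 166), -1), Add(1, Mul(Add(7, 166), Add(11, 166)))), 39549) = Add(Mul(Pow(173, -1), Add(1, Mul(173, 177))), 39549) = Add(Mul(Rational(1, 173), Add(1, 30621)), 39549) = Add(Mul(Rational(1, 173), 30622), 39549) = Add(Rational(30622, 173), 39549) = Rational(6872599, 173)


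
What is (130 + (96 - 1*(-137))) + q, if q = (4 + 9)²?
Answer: 532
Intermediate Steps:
q = 169 (q = 13² = 169)
(130 + (96 - 1*(-137))) + q = (130 + (96 - 1*(-137))) + 169 = (130 + (96 + 137)) + 169 = (130 + 233) + 169 = 363 + 169 = 532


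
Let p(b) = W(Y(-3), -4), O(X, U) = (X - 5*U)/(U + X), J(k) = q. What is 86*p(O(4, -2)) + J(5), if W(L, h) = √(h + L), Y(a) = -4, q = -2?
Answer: -2 + 172*I*√2 ≈ -2.0 + 243.24*I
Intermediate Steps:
J(k) = -2
O(X, U) = (X - 5*U)/(U + X)
W(L, h) = √(L + h)
p(b) = 2*I*√2 (p(b) = √(-4 - 4) = √(-8) = 2*I*√2)
86*p(O(4, -2)) + J(5) = 86*(2*I*√2) - 2 = 172*I*√2 - 2 = -2 + 172*I*√2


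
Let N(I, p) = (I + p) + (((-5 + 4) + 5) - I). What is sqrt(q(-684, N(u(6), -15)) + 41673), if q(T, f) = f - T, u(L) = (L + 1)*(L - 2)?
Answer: sqrt(42346) ≈ 205.78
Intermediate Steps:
u(L) = (1 + L)*(-2 + L)
N(I, p) = 4 + p (N(I, p) = (I + p) + ((-1 + 5) - I) = (I + p) + (4 - I) = 4 + p)
sqrt(q(-684, N(u(6), -15)) + 41673) = sqrt(((4 - 15) - 1*(-684)) + 41673) = sqrt((-11 + 684) + 41673) = sqrt(673 + 41673) = sqrt(42346)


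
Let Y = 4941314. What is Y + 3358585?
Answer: 8299899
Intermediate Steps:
Y + 3358585 = 4941314 + 3358585 = 8299899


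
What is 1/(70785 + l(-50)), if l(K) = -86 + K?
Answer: 1/70649 ≈ 1.4154e-5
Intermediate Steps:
1/(70785 + l(-50)) = 1/(70785 + (-86 - 50)) = 1/(70785 - 136) = 1/70649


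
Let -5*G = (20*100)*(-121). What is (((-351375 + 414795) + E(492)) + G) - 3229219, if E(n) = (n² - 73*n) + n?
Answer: -2910759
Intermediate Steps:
E(n) = n² - 72*n
G = 48400 (G = -20*100*(-121)/5 = -400*(-121) = -⅕*(-242000) = 48400)
(((-351375 + 414795) + E(492)) + G) - 3229219 = (((-351375 + 414795) + 492*(-72 + 492)) + 48400) - 3229219 = ((63420 + 492*420) + 48400) - 3229219 = ((63420 + 206640) + 48400) - 3229219 = (270060 + 48400) - 3229219 = 318460 - 3229219 = -2910759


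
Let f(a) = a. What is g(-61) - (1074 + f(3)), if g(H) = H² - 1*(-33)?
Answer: 2677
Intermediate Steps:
g(H) = 33 + H² (g(H) = H² + 33 = 33 + H²)
g(-61) - (1074 + f(3)) = (33 + (-61)²) - (1074 + 3) = (33 + 3721) - 1*1077 = 3754 - 1077 = 2677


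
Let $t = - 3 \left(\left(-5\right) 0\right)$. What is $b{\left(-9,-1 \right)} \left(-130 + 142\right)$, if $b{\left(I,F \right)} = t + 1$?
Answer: $12$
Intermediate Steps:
$t = 0$ ($t = \left(-3\right) 0 = 0$)
$b{\left(I,F \right)} = 1$ ($b{\left(I,F \right)} = 0 + 1 = 1$)
$b{\left(-9,-1 \right)} \left(-130 + 142\right) = 1 \left(-130 + 142\right) = 1 \cdot 12 = 12$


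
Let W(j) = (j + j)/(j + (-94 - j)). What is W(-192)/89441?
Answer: 192/4203727 ≈ 4.5674e-5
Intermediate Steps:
W(j) = -j/47 (W(j) = (2*j)/(-94) = (2*j)*(-1/94) = -j/47)
W(-192)/89441 = -1/47*(-192)/89441 = (192/47)*(1/89441) = 192/4203727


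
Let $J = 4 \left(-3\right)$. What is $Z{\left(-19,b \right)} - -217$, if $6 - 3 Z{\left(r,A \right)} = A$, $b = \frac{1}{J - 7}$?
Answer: $\frac{12484}{57} \approx 219.02$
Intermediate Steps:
$J = -12$
$b = - \frac{1}{19}$ ($b = \frac{1}{-12 - 7} = \frac{1}{-19} = - \frac{1}{19} \approx -0.052632$)
$Z{\left(r,A \right)} = 2 - \frac{A}{3}$
$Z{\left(-19,b \right)} - -217 = \left(2 - - \frac{1}{57}\right) - -217 = \left(2 + \frac{1}{57}\right) + 217 = \frac{115}{57} + 217 = \frac{12484}{57}$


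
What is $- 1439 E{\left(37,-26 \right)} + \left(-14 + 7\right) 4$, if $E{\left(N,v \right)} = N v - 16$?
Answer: $1407314$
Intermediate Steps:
$E{\left(N,v \right)} = -16 + N v$
$- 1439 E{\left(37,-26 \right)} + \left(-14 + 7\right) 4 = - 1439 \left(-16 + 37 \left(-26\right)\right) + \left(-14 + 7\right) 4 = - 1439 \left(-16 - 962\right) - 28 = \left(-1439\right) \left(-978\right) - 28 = 1407342 - 28 = 1407314$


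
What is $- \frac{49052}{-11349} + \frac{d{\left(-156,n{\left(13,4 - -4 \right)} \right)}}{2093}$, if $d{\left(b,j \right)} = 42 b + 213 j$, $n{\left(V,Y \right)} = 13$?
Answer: $\frac{4594813}{1827189} \approx 2.5147$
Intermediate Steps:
$- \frac{49052}{-11349} + \frac{d{\left(-156,n{\left(13,4 - -4 \right)} \right)}}{2093} = - \frac{49052}{-11349} + \frac{42 \left(-156\right) + 213 \cdot 13}{2093} = \left(-49052\right) \left(- \frac{1}{11349}\right) + \left(-6552 + 2769\right) \frac{1}{2093} = \frac{49052}{11349} - \frac{291}{161} = \frac{4594813}{1827189}$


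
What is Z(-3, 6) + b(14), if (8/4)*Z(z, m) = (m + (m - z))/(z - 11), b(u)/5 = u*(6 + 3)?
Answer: 17625/28 ≈ 629.46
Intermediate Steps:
b(u) = 45*u (b(u) = 5*(u*(6 + 3)) = 5*(u*9) = 5*(9*u) = 45*u)
Z(z, m) = (-z + 2*m)/(2*(-11 + z)) (Z(z, m) = ((m + (m - z))/(z - 11))/2 = ((-z + 2*m)/(-11 + z))/2 = (-z + 2*m)/(2*(-11 + z)))
Z(-3, 6) + b(14) = (6 - ½*(-3))/(-11 - 3) + 45*14 = (6 + 3/2)/(-14) + 630 = -1/14*15/2 + 630 = -15/28 + 630 = 17625/28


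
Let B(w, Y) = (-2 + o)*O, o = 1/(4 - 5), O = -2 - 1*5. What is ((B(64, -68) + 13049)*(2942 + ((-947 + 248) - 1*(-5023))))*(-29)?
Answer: -2754031980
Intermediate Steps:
O = -7 (O = -2 - 5 = -7)
o = -1 (o = 1/(-1) = -1)
B(w, Y) = 21 (B(w, Y) = (-2 - 1)*(-7) = -3*(-7) = 21)
((B(64, -68) + 13049)*(2942 + ((-947 + 248) - 1*(-5023))))*(-29) = ((21 + 13049)*(2942 + ((-947 + 248) - 1*(-5023))))*(-29) = (13070*(2942 + (-699 + 5023)))*(-29) = (13070*(2942 + 4324))*(-29) = (13070*7266)*(-29) = 94966620*(-29) = -2754031980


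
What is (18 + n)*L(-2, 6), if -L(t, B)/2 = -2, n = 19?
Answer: 148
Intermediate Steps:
L(t, B) = 4 (L(t, B) = -2*(-2) = 4)
(18 + n)*L(-2, 6) = (18 + 19)*4 = 37*4 = 148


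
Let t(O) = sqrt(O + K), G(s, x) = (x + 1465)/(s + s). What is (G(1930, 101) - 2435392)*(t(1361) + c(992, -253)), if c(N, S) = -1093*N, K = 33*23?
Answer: 2548167370273456/965 - 4700305777*sqrt(530)/965 ≈ 2.6405e+12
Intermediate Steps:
K = 759
G(s, x) = (1465 + x)/(2*s) (G(s, x) = (1465 + x)/((2*s)) = (1465 + x)*(1/(2*s)) = (1465 + x)/(2*s))
t(O) = sqrt(759 + O) (t(O) = sqrt(O + 759) = sqrt(759 + O))
(G(1930, 101) - 2435392)*(t(1361) + c(992, -253)) = ((1/2)*(1465 + 101)/1930 - 2435392)*(sqrt(759 + 1361) - 1093*992) = ((1/2)*(1/1930)*1566 - 2435392)*(sqrt(2120) - 1084256) = (783/1930 - 2435392)*(2*sqrt(530) - 1084256) = -4700305777*(-1084256 + 2*sqrt(530))/1930 = 2548167370273456/965 - 4700305777*sqrt(530)/965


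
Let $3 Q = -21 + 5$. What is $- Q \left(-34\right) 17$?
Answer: $- \frac{9248}{3} \approx -3082.7$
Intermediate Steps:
$Q = - \frac{16}{3}$ ($Q = \frac{-21 + 5}{3} = \frac{1}{3} \left(-16\right) = - \frac{16}{3} \approx -5.3333$)
$- Q \left(-34\right) 17 = \left(-1\right) \left(- \frac{16}{3}\right) \left(-34\right) 17 = \frac{16}{3} \left(-34\right) 17 = \left(- \frac{544}{3}\right) 17 = - \frac{9248}{3}$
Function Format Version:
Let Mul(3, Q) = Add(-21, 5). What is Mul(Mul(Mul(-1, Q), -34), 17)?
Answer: Rational(-9248, 3) ≈ -3082.7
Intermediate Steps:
Q = Rational(-16, 3) (Q = Mul(Rational(1, 3), Add(-21, 5)) = Mul(Rational(1, 3), -16) = Rational(-16, 3) ≈ -5.3333)
Mul(Mul(Mul(-1, Q), -34), 17) = Mul(Mul(Mul(-1, Rational(-16, 3)), -34), 17) = Mul(Mul(Rational(16, 3), -34), 17) = Mul(Rational(-544, 3), 17) = Rational(-9248, 3)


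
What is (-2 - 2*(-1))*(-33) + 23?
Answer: 23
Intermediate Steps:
(-2 - 2*(-1))*(-33) + 23 = (-2 + 2)*(-33) + 23 = 0*(-33) + 23 = 0 + 23 = 23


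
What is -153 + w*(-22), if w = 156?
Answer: -3585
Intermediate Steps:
-153 + w*(-22) = -153 + 156*(-22) = -153 - 3432 = -3585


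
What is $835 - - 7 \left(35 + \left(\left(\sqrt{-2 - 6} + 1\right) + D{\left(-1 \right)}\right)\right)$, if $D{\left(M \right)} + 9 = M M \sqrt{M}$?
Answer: $1024 + 7 i + 14 i \sqrt{2} \approx 1024.0 + 26.799 i$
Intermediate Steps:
$D{\left(M \right)} = -9 + M^{\frac{5}{2}}$ ($D{\left(M \right)} = -9 + M M \sqrt{M} = -9 + M^{2} \sqrt{M} = -9 + M^{\frac{5}{2}}$)
$835 - - 7 \left(35 + \left(\left(\sqrt{-2 - 6} + 1\right) + D{\left(-1 \right)}\right)\right) = 835 - - 7 \left(35 - \left(8 - i - \sqrt{-2 - 6}\right)\right) = 835 - - 7 \left(35 - \left(8 - i - 2 i \sqrt{2}\right)\right) = 835 - - 7 \left(35 + \left(-8 + i + 2 i \sqrt{2}\right)\right) = 835 - - 7 \left(27 + i + 2 i \sqrt{2}\right) = 835 - \left(-189 - 7 i - 14 i \sqrt{2}\right) = 835 + \left(189 + 7 i + 14 i \sqrt{2}\right) = 1024 + 7 i + 14 i \sqrt{2}$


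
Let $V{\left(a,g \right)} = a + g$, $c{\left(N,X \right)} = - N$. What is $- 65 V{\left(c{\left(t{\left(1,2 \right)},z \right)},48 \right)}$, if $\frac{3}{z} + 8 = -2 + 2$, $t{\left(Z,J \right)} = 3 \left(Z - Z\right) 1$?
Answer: $-3120$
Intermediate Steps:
$t{\left(Z,J \right)} = 0$ ($t{\left(Z,J \right)} = 3 \cdot 0 \cdot 1 = 0 \cdot 1 = 0$)
$z = - \frac{3}{8}$ ($z = \frac{3}{-8 + \left(-2 + 2\right)} = \frac{3}{-8 + 0} = \frac{3}{-8} = 3 \left(- \frac{1}{8}\right) = - \frac{3}{8} \approx -0.375$)
$- 65 V{\left(c{\left(t{\left(1,2 \right)},z \right)},48 \right)} = - 65 \left(\left(-1\right) 0 + 48\right) = - 65 \left(0 + 48\right) = \left(-65\right) 48 = -3120$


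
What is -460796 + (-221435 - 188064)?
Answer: -870295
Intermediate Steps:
-460796 + (-221435 - 188064) = -460796 - 409499 = -870295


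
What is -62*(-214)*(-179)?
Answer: -2374972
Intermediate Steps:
-62*(-214)*(-179) = 13268*(-179) = -2374972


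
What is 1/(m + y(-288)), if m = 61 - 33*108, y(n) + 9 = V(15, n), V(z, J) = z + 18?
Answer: -1/3479 ≈ -0.00028744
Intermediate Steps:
V(z, J) = 18 + z
y(n) = 24 (y(n) = -9 + (18 + 15) = -9 + 33 = 24)
m = -3503 (m = 61 - 3564 = -3503)
1/(m + y(-288)) = 1/(-3503 + 24) = 1/(-3479) = -1/3479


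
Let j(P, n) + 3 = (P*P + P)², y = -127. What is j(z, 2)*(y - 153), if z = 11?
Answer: -4877880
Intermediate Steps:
j(P, n) = -3 + (P + P²)² (j(P, n) = -3 + (P*P + P)² = -3 + (P² + P)² = -3 + (P + P²)²)
j(z, 2)*(y - 153) = (-3 + 11²*(1 + 11)²)*(-127 - 153) = (-3 + 121*12²)*(-280) = (-3 + 121*144)*(-280) = (-3 + 17424)*(-280) = 17421*(-280) = -4877880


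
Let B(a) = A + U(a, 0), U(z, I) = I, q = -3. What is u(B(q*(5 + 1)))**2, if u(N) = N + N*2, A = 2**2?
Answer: 144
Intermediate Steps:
A = 4
B(a) = 4 (B(a) = 4 + 0 = 4)
u(N) = 3*N (u(N) = N + 2*N = 3*N)
u(B(q*(5 + 1)))**2 = (3*4)**2 = 12**2 = 144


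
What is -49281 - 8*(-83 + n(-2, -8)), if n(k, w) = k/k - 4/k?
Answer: -48641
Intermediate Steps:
n(k, w) = 1 - 4/k
-49281 - 8*(-83 + n(-2, -8)) = -49281 - 8*(-83 + (-4 - 2)/(-2)) = -49281 - 8*(-83 - 1/2*(-6)) = -49281 - 8*(-83 + 3) = -49281 - 8*(-80) = -49281 - 1*(-640) = -49281 + 640 = -48641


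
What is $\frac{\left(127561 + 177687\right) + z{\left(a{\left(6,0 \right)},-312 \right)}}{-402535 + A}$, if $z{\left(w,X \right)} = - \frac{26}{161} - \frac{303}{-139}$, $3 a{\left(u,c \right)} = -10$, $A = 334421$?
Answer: $- \frac{6831190161}{1524323206} \approx -4.4815$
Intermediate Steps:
$a{\left(u,c \right)} = - \frac{10}{3}$ ($a{\left(u,c \right)} = \frac{1}{3} \left(-10\right) = - \frac{10}{3}$)
$z{\left(w,X \right)} = \frac{45169}{22379}$ ($z{\left(w,X \right)} = \left(-26\right) \frac{1}{161} - - \frac{303}{139} = - \frac{26}{161} + \frac{303}{139} = \frac{45169}{22379}$)
$\frac{\left(127561 + 177687\right) + z{\left(a{\left(6,0 \right)},-312 \right)}}{-402535 + A} = \frac{\left(127561 + 177687\right) + \frac{45169}{22379}}{-402535 + 334421} = \frac{305248 + \frac{45169}{22379}}{-68114} = \frac{6831190161}{22379} \left(- \frac{1}{68114}\right) = - \frac{6831190161}{1524323206}$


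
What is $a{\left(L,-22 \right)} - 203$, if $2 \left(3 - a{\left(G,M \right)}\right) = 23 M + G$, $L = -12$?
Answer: $59$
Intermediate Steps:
$a{\left(G,M \right)} = 3 - \frac{23 M}{2} - \frac{G}{2}$ ($a{\left(G,M \right)} = 3 - \frac{23 M + G}{2} = 3 - \frac{G + 23 M}{2} = 3 - \left(\frac{G}{2} + \frac{23 M}{2}\right) = 3 - \frac{23 M}{2} - \frac{G}{2}$)
$a{\left(L,-22 \right)} - 203 = \left(3 - -253 - -6\right) - 203 = \left(3 + 253 + 6\right) - 203 = 262 - 203 = 59$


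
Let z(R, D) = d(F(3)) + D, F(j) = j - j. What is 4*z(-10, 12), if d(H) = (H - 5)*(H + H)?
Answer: 48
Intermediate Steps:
F(j) = 0
d(H) = 2*H*(-5 + H) (d(H) = (-5 + H)*(2*H) = 2*H*(-5 + H))
z(R, D) = D (z(R, D) = 2*0*(-5 + 0) + D = 2*0*(-5) + D = 0 + D = D)
4*z(-10, 12) = 4*12 = 48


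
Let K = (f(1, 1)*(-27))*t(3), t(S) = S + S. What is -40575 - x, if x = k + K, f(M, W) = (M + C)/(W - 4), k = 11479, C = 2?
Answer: -52216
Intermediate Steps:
t(S) = 2*S
f(M, W) = (2 + M)/(-4 + W) (f(M, W) = (M + 2)/(W - 4) = (2 + M)/(-4 + W))
K = 162 (K = (((2 + 1)/(-4 + 1))*(-27))*(2*3) = ((3/(-3))*(-27))*6 = (-1/3*3*(-27))*6 = -1*(-27)*6 = 27*6 = 162)
x = 11641 (x = 11479 + 162 = 11641)
-40575 - x = -40575 - 1*11641 = -40575 - 11641 = -52216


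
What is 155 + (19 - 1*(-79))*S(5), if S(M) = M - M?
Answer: 155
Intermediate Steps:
S(M) = 0
155 + (19 - 1*(-79))*S(5) = 155 + (19 - 1*(-79))*0 = 155 + (19 + 79)*0 = 155 + 98*0 = 155 + 0 = 155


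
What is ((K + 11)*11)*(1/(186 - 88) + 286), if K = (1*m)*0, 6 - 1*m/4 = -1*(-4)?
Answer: 3391509/98 ≈ 34607.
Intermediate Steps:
m = 8 (m = 24 - (-4)*(-4) = 24 - 4*4 = 24 - 16 = 8)
K = 0 (K = (1*8)*0 = 8*0 = 0)
((K + 11)*11)*(1/(186 - 88) + 286) = ((0 + 11)*11)*(1/(186 - 88) + 286) = (11*11)*(1/98 + 286) = 121*(1/98 + 286) = 121*(28029/98) = 3391509/98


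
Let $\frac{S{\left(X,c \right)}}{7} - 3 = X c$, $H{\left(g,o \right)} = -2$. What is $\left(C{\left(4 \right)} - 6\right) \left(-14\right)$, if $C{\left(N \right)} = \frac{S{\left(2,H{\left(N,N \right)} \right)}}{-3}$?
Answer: $\frac{154}{3} \approx 51.333$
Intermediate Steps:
$S{\left(X,c \right)} = 21 + 7 X c$
$C{\left(N \right)} = \frac{7}{3}$ ($C{\left(N \right)} = \frac{21 + 7 \cdot 2 \left(-2\right)}{-3} = \left(21 - 28\right) \left(- \frac{1}{3}\right) = \left(-7\right) \left(- \frac{1}{3}\right) = \frac{7}{3}$)
$\left(C{\left(4 \right)} - 6\right) \left(-14\right) = \left(\frac{7}{3} - 6\right) \left(-14\right) = \left(- \frac{11}{3}\right) \left(-14\right) = \frac{154}{3}$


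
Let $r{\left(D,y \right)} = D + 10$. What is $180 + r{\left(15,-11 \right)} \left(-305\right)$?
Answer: $-7445$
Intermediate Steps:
$r{\left(D,y \right)} = 10 + D$
$180 + r{\left(15,-11 \right)} \left(-305\right) = 180 + \left(10 + 15\right) \left(-305\right) = 180 + 25 \left(-305\right) = 180 - 7625 = -7445$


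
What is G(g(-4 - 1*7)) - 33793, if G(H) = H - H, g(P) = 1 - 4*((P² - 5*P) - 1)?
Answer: -33793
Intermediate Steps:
g(P) = 5 - 4*P² + 20*P (g(P) = 1 - 4*(-1 + P² - 5*P) = 1 + (4 - 4*P² + 20*P) = 5 - 4*P² + 20*P)
G(H) = 0
G(g(-4 - 1*7)) - 33793 = 0 - 33793 = -33793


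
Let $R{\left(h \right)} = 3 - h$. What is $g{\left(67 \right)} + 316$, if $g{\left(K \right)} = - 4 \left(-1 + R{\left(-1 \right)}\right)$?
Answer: $304$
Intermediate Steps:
$g{\left(K \right)} = -12$ ($g{\left(K \right)} = - 4 \left(-1 + \left(3 - -1\right)\right) = - 4 \left(-1 + \left(3 + 1\right)\right) = - 4 \left(-1 + 4\right) = \left(-4\right) 3 = -12$)
$g{\left(67 \right)} + 316 = -12 + 316 = 304$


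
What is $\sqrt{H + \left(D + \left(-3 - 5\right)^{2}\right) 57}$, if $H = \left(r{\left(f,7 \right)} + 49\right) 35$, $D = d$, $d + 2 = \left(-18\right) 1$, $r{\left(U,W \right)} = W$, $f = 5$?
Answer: $2 \sqrt{1117} \approx 66.843$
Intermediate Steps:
$d = -20$ ($d = -2 - 18 = -20$)
$D = -20$
$H = 1960$ ($H = \left(7 + 49\right) 35 = 56 \cdot 35 = 1960$)
$\sqrt{H + \left(D + \left(-3 - 5\right)^{2}\right) 57} = \sqrt{1960 + \left(-20 + \left(-3 - 5\right)^{2}\right) 57} = \sqrt{1960 + \left(-20 + \left(-8\right)^{2}\right) 57} = \sqrt{1960 + \left(-20 + 64\right) 57} = \sqrt{1960 + 44 \cdot 57} = \sqrt{1960 + 2508} = \sqrt{4468} = 2 \sqrt{1117}$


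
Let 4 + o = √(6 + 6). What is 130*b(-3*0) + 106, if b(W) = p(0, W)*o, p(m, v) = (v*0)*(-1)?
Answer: 106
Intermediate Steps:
p(m, v) = 0 (p(m, v) = 0*(-1) = 0)
o = -4 + 2*√3 (o = -4 + √(6 + 6) = -4 + √12 = -4 + 2*√3 ≈ -0.53590)
b(W) = 0 (b(W) = 0*(-4 + 2*√3) = 0)
130*b(-3*0) + 106 = 130*0 + 106 = 0 + 106 = 106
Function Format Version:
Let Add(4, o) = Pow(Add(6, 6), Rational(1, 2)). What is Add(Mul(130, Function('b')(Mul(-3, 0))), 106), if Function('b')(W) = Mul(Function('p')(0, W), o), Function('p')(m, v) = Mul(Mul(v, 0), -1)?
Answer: 106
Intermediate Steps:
Function('p')(m, v) = 0 (Function('p')(m, v) = Mul(0, -1) = 0)
o = Add(-4, Mul(2, Pow(3, Rational(1, 2)))) (o = Add(-4, Pow(Add(6, 6), Rational(1, 2))) = Add(-4, Pow(12, Rational(1, 2))) = Add(-4, Mul(2, Pow(3, Rational(1, 2)))) ≈ -0.53590)
Function('b')(W) = 0 (Function('b')(W) = Mul(0, Add(-4, Mul(2, Pow(3, Rational(1, 2))))) = 0)
Add(Mul(130, Function('b')(Mul(-3, 0))), 106) = Add(Mul(130, 0), 106) = Add(0, 106) = 106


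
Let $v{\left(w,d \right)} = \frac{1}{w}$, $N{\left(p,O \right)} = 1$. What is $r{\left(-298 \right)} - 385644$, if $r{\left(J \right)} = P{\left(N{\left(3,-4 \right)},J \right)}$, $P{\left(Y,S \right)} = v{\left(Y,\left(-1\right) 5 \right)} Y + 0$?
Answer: $-385643$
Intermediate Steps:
$P{\left(Y,S \right)} = 1$ ($P{\left(Y,S \right)} = \frac{Y}{Y} + 0 = 1 + 0 = 1$)
$r{\left(J \right)} = 1$
$r{\left(-298 \right)} - 385644 = 1 - 385644 = -385643$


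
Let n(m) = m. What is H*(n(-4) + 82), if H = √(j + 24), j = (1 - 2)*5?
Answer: 78*√19 ≈ 339.99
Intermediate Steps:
j = -5 (j = -1*5 = -5)
H = √19 (H = √(-5 + 24) = √19 ≈ 4.3589)
H*(n(-4) + 82) = √19*(-4 + 82) = √19*78 = 78*√19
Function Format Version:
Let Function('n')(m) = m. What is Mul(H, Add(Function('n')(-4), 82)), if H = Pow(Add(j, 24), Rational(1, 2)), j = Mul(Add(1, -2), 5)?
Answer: Mul(78, Pow(19, Rational(1, 2))) ≈ 339.99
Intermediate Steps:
j = -5 (j = Mul(-1, 5) = -5)
H = Pow(19, Rational(1, 2)) (H = Pow(Add(-5, 24), Rational(1, 2)) = Pow(19, Rational(1, 2)) ≈ 4.3589)
Mul(H, Add(Function('n')(-4), 82)) = Mul(Pow(19, Rational(1, 2)), Add(-4, 82)) = Mul(Pow(19, Rational(1, 2)), 78) = Mul(78, Pow(19, Rational(1, 2)))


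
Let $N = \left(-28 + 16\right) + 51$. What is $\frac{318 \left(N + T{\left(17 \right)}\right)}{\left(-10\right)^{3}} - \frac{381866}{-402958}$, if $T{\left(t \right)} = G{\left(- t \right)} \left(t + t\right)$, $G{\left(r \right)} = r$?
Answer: $\frac{17362418279}{100739500} \approx 172.35$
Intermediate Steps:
$N = 39$ ($N = -12 + 51 = 39$)
$T{\left(t \right)} = - 2 t^{2}$ ($T{\left(t \right)} = - t \left(t + t\right) = - t 2 t = - 2 t^{2}$)
$\frac{318 \left(N + T{\left(17 \right)}\right)}{\left(-10\right)^{3}} - \frac{381866}{-402958} = \frac{318 \left(39 - 2 \cdot 17^{2}\right)}{\left(-10\right)^{3}} - \frac{381866}{-402958} = \frac{318 \left(39 - 578\right)}{-1000} - - \frac{190933}{201479} = 318 \left(39 - 578\right) \left(- \frac{1}{1000}\right) + \frac{190933}{201479} = 318 \left(-539\right) \left(- \frac{1}{1000}\right) + \frac{190933}{201479} = \left(-171402\right) \left(- \frac{1}{1000}\right) + \frac{190933}{201479} = \frac{85701}{500} + \frac{190933}{201479} = \frac{17362418279}{100739500}$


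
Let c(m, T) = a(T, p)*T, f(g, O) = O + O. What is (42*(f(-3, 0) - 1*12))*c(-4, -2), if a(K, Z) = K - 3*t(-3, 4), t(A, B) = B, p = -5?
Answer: -14112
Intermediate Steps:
a(K, Z) = -12 + K (a(K, Z) = K - 3*4 = K - 12 = -12 + K)
f(g, O) = 2*O
c(m, T) = T*(-12 + T) (c(m, T) = (-12 + T)*T = T*(-12 + T))
(42*(f(-3, 0) - 1*12))*c(-4, -2) = (42*(2*0 - 1*12))*(-2*(-12 - 2)) = (42*(0 - 12))*(-2*(-14)) = (42*(-12))*28 = -504*28 = -14112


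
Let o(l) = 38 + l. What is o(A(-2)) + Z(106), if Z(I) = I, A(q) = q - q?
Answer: 144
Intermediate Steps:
A(q) = 0
o(A(-2)) + Z(106) = (38 + 0) + 106 = 38 + 106 = 144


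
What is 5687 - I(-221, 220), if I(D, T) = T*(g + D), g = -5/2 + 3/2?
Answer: 54527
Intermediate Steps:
g = -1 (g = -5*1/2 + 3*(1/2) = -5/2 + 3/2 = -1)
I(D, T) = T*(-1 + D)
5687 - I(-221, 220) = 5687 - 220*(-1 - 221) = 5687 - 220*(-222) = 5687 - 1*(-48840) = 5687 + 48840 = 54527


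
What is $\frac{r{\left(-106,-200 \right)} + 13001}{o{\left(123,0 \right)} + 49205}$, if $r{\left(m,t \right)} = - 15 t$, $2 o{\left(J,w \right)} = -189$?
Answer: $\frac{32002}{98221} \approx 0.32582$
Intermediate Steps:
$o{\left(J,w \right)} = - \frac{189}{2}$ ($o{\left(J,w \right)} = \frac{1}{2} \left(-189\right) = - \frac{189}{2}$)
$\frac{r{\left(-106,-200 \right)} + 13001}{o{\left(123,0 \right)} + 49205} = \frac{\left(-15\right) \left(-200\right) + 13001}{- \frac{189}{2} + 49205} = \frac{3000 + 13001}{\frac{98221}{2}} = 16001 \cdot \frac{2}{98221} = \frac{32002}{98221}$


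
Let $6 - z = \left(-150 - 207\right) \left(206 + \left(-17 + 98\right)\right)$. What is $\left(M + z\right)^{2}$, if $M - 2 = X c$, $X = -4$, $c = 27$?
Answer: $10477364881$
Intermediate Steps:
$M = -106$ ($M = 2 - 108 = -106$)
$z = 102465$ ($z = 6 - \left(-150 - 207\right) \left(206 + \left(-17 + 98\right)\right) = 6 - - 357 \left(206 + 81\right) = 6 - \left(-357\right) 287 = 6 - -102459 = 6 + 102459 = 102465$)
$\left(M + z\right)^{2} = \left(-106 + 102465\right)^{2} = 102359^{2} = 10477364881$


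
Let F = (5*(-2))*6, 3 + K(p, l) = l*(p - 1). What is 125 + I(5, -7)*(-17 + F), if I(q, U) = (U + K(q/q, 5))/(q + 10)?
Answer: 529/3 ≈ 176.33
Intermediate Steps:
K(p, l) = -3 + l*(-1 + p) (K(p, l) = -3 + l*(p - 1) = -3 + l*(-1 + p))
I(q, U) = (-3 + U)/(10 + q) (I(q, U) = (U + (-3 - 1*5 + 5*(q/q)))/(q + 10) = (U + (-3 - 5 + 5*1))/(10 + q) = (U + (-3 - 5 + 5))/(10 + q) = (U - 3)/(10 + q) = (-3 + U)/(10 + q))
F = -60 (F = -10*6 = -60)
125 + I(5, -7)*(-17 + F) = 125 + ((-3 - 7)/(10 + 5))*(-17 - 60) = 125 + (-10/15)*(-77) = 125 + ((1/15)*(-10))*(-77) = 125 - ⅔*(-77) = 125 + 154/3 = 529/3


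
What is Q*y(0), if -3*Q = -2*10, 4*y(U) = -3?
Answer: -5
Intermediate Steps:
y(U) = -¾ (y(U) = (¼)*(-3) = -¾)
Q = 20/3 (Q = -(-2)*10/3 = -⅓*(-20) = 20/3 ≈ 6.6667)
Q*y(0) = (20/3)*(-¾) = -5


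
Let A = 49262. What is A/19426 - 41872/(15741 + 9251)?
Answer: 1186791/1379246 ≈ 0.86046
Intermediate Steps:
A/19426 - 41872/(15741 + 9251) = 49262/19426 - 41872/(15741 + 9251) = 49262*(1/19426) - 41872/24992 = 24631/9713 - 41872*1/24992 = 24631/9713 - 2617/1562 = 1186791/1379246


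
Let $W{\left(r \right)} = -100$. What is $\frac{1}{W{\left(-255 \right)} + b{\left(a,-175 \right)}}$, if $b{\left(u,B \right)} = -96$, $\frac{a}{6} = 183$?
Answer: $- \frac{1}{196} \approx -0.005102$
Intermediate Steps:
$a = 1098$ ($a = 6 \cdot 183 = 1098$)
$\frac{1}{W{\left(-255 \right)} + b{\left(a,-175 \right)}} = \frac{1}{-100 - 96} = \frac{1}{-196} = - \frac{1}{196}$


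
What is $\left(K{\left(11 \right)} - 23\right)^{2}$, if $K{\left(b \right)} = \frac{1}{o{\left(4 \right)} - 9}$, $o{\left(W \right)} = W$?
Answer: $\frac{13456}{25} \approx 538.24$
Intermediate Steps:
$K{\left(b \right)} = - \frac{1}{5}$ ($K{\left(b \right)} = \frac{1}{4 - 9} = \frac{1}{-5} = - \frac{1}{5}$)
$\left(K{\left(11 \right)} - 23\right)^{2} = \left(- \frac{1}{5} - 23\right)^{2} = \left(- \frac{116}{5}\right)^{2} = \frac{13456}{25}$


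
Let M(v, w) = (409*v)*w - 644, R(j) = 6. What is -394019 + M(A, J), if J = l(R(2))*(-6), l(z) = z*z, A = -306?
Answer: 26638601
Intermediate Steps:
l(z) = z²
J = -216 (J = 6²*(-6) = 36*(-6) = -216)
M(v, w) = -644 + 409*v*w (M(v, w) = 409*v*w - 644 = -644 + 409*v*w)
-394019 + M(A, J) = -394019 + (-644 + 409*(-306)*(-216)) = -394019 + (-644 + 27033264) = -394019 + 27032620 = 26638601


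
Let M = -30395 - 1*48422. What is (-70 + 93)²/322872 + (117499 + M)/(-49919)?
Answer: -12462927553/16117447368 ≈ -0.77326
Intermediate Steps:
M = -78817 (M = -30395 - 48422 = -78817)
(-70 + 93)²/322872 + (117499 + M)/(-49919) = (-70 + 93)²/322872 + (117499 - 78817)/(-49919) = 23²*(1/322872) + 38682*(-1/49919) = 529*(1/322872) - 38682/49919 = 529/322872 - 38682/49919 = -12462927553/16117447368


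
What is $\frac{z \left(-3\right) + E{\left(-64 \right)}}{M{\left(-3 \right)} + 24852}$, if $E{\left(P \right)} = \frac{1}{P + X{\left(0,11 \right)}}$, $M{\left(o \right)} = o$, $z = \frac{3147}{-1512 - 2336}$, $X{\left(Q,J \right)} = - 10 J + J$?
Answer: $\frac{1535035}{15585889176} \approx 9.8489 \cdot 10^{-5}$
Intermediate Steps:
$X{\left(Q,J \right)} = - 9 J$
$z = - \frac{3147}{3848}$ ($z = \frac{3147}{-3848} = 3147 \left(- \frac{1}{3848}\right) = - \frac{3147}{3848} \approx -0.81783$)
$E{\left(P \right)} = \frac{1}{-99 + P}$ ($E{\left(P \right)} = \frac{1}{P - 99} = \frac{1}{-99 + P}$)
$\frac{z \left(-3\right) + E{\left(-64 \right)}}{M{\left(-3 \right)} + 24852} = \frac{\left(- \frac{3147}{3848}\right) \left(-3\right) + \frac{1}{-99 - 64}}{-3 + 24852} = \frac{\frac{9441}{3848} + \frac{1}{-163}}{24849} = \left(\frac{9441}{3848} - \frac{1}{163}\right) \frac{1}{24849} = \frac{1535035}{627224} \cdot \frac{1}{24849} = \frac{1535035}{15585889176}$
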